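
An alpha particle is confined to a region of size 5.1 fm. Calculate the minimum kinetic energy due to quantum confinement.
50.204 keV

Using the uncertainty principle:

1. Position uncertainty: Δx ≈ 5.100e-15 m
2. Minimum momentum uncertainty: Δp = ℏ/(2Δx) = 1.034e-20 kg·m/s
3. Minimum kinetic energy:
   KE = (Δp)²/(2m) = (1.034e-20)²/(2 × 6.645e-27 kg)
   KE = 8.044e-15 J = 50.204 keV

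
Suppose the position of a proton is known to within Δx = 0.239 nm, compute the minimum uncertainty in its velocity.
131.902 m/s

Using the Heisenberg uncertainty principle and Δp = mΔv:
ΔxΔp ≥ ℏ/2
Δx(mΔv) ≥ ℏ/2

The minimum uncertainty in velocity is:
Δv_min = ℏ/(2mΔx)
Δv_min = (1.055e-34 J·s) / (2 × 1.673e-27 kg × 2.390e-10 m)
Δv_min = 1.319e+02 m/s = 131.902 m/s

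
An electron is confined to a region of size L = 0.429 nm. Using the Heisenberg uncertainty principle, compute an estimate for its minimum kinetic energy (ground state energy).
51.755 meV

Using the uncertainty principle to estimate ground state energy:

1. The position uncertainty is approximately the confinement size:
   Δx ≈ L = 4.290e-10 m

2. From ΔxΔp ≥ ℏ/2, the minimum momentum uncertainty is:
   Δp ≈ ℏ/(2L) = 1.229e-25 kg·m/s

3. The kinetic energy is approximately:
   KE ≈ (Δp)²/(2m) = (1.229e-25)²/(2 × 9.109e-31 kg)
   KE ≈ 8.292e-21 J = 51.755 meV

This is an order-of-magnitude estimate of the ground state energy.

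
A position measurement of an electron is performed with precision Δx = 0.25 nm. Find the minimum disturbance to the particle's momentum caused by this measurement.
2.109 × 10^-25 kg·m/s

The uncertainty principle implies that measuring position disturbs momentum:
ΔxΔp ≥ ℏ/2

When we measure position with precision Δx, we necessarily introduce a momentum uncertainty:
Δp ≥ ℏ/(2Δx)
Δp_min = (1.055e-34 J·s) / (2 × 2.500e-10 m)
Δp_min = 2.109e-25 kg·m/s

The more precisely we measure position, the greater the momentum disturbance.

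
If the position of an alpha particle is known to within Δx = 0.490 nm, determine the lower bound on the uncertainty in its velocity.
16.195 m/s

Using the Heisenberg uncertainty principle and Δp = mΔv:
ΔxΔp ≥ ℏ/2
Δx(mΔv) ≥ ℏ/2

The minimum uncertainty in velocity is:
Δv_min = ℏ/(2mΔx)
Δv_min = (1.055e-34 J·s) / (2 × 6.645e-27 kg × 4.900e-10 m)
Δv_min = 1.619e+01 m/s = 16.195 m/s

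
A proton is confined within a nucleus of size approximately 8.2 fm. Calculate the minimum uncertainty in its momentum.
6.430 × 10^-21 kg·m/s

Using the Heisenberg uncertainty principle:
ΔxΔp ≥ ℏ/2

With Δx ≈ L = 8.200e-15 m (the confinement size):
Δp_min = ℏ/(2Δx)
Δp_min = (1.055e-34 J·s) / (2 × 8.200e-15 m)
Δp_min = 6.430e-21 kg·m/s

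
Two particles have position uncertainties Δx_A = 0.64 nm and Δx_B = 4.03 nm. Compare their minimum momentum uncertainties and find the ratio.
Particle A has the larger minimum momentum uncertainty, by a factor of 6.30.

For each particle, the minimum momentum uncertainty is Δp_min = ℏ/(2Δx):

Particle A: Δp_A = ℏ/(2×6.400e-10 m) = 8.239e-26 kg·m/s
Particle B: Δp_B = ℏ/(2×4.030e-09 m) = 1.308e-26 kg·m/s

Ratio: Δp_A/Δp_B = 6.30

Since Δp_min ∝ 1/Δx, the particle with smaller position uncertainty (A) has larger momentum uncertainty.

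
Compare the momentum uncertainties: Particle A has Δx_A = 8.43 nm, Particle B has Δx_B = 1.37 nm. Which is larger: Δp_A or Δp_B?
Particle B has the larger minimum momentum uncertainty, by a factor of 6.15.

For each particle, the minimum momentum uncertainty is Δp_min = ℏ/(2Δx):

Particle A: Δp_A = ℏ/(2×8.430e-09 m) = 6.255e-27 kg·m/s
Particle B: Δp_B = ℏ/(2×1.370e-09 m) = 3.849e-26 kg·m/s

Ratio: Δp_B/Δp_A = 6.15

Since Δp_min ∝ 1/Δx, the particle with smaller position uncertainty (B) has larger momentum uncertainty.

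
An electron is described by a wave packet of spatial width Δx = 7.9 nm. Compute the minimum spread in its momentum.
6.675 × 10^-27 kg·m/s

For a wave packet, the spatial width Δx and momentum spread Δp are related by the uncertainty principle:
ΔxΔp ≥ ℏ/2

The minimum momentum spread is:
Δp_min = ℏ/(2Δx)
Δp_min = (1.055e-34 J·s) / (2 × 7.900e-09 m)
Δp_min = 6.675e-27 kg·m/s

A wave packet cannot have both a well-defined position and well-defined momentum.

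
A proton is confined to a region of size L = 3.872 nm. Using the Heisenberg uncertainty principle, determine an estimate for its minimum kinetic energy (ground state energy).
346.006 neV

Using the uncertainty principle to estimate ground state energy:

1. The position uncertainty is approximately the confinement size:
   Δx ≈ L = 3.872e-09 m

2. From ΔxΔp ≥ ℏ/2, the minimum momentum uncertainty is:
   Δp ≈ ℏ/(2L) = 1.362e-26 kg·m/s

3. The kinetic energy is approximately:
   KE ≈ (Δp)²/(2m) = (1.362e-26)²/(2 × 1.673e-27 kg)
   KE ≈ 5.544e-26 J = 346.006 neV

This is an order-of-magnitude estimate of the ground state energy.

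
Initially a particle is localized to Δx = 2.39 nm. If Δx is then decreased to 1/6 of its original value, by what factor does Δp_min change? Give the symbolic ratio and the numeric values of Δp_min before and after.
Original Δp_min = 2.206 × 10^-26 kg·m/s; new Δp'_min = 1.324 × 10^-25 kg·m/s; ratio Δp'_min/Δp_min = 6.

From the uncertainty principle ΔxΔp ≥ ℏ/2, the minimum momentum uncertainty is Δp_min = ℏ/(2Δx).

Original (Δx = 2.39 nm = 2.390e-09 m):
Δp_min = (1.055e-34 J·s)/(2 × 2.390e-09 m) = 2.206e-26 kg·m/s

When Δx → (1/6)Δx:
Δp'_min = ℏ/(2 × (1/6)Δx) = 6 × ℏ/(2Δx) = 6 × Δp_min
Δp'_min = 6 × 2.206e-26 kg·m/s = 1.324e-25 kg·m/s

Since Δp_min ∝ 1/Δx, when Δx is decreased to 1/6 of its original value, Δp_min increases to 6 times its original value.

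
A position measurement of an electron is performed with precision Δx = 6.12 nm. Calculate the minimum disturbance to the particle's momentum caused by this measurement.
8.616 × 10^-27 kg·m/s

The uncertainty principle implies that measuring position disturbs momentum:
ΔxΔp ≥ ℏ/2

When we measure position with precision Δx, we necessarily introduce a momentum uncertainty:
Δp ≥ ℏ/(2Δx)
Δp_min = (1.055e-34 J·s) / (2 × 6.120e-09 m)
Δp_min = 8.616e-27 kg·m/s

The more precisely we measure position, the greater the momentum disturbance.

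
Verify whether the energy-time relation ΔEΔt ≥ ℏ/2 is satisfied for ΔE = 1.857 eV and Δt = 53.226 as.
No, it violates the uncertainty relation.

Calculate the product ΔEΔt:
ΔE = 1.857 eV = 2.975e-19 J
ΔEΔt = (2.975e-19 J) × (5.323e-17 s)
ΔEΔt = 1.584e-35 J·s

Compare to the minimum allowed value ℏ/2:
ℏ/2 = 5.273e-35 J·s

Since ΔEΔt = 1.584e-35 J·s < 5.273e-35 J·s = ℏ/2,
this violates the uncertainty relation.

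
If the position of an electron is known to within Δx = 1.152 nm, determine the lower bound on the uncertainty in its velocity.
50.246 km/s

Using the Heisenberg uncertainty principle and Δp = mΔv:
ΔxΔp ≥ ℏ/2
Δx(mΔv) ≥ ℏ/2

The minimum uncertainty in velocity is:
Δv_min = ℏ/(2mΔx)
Δv_min = (1.055e-34 J·s) / (2 × 9.109e-31 kg × 1.152e-09 m)
Δv_min = 5.025e+04 m/s = 50.246 km/s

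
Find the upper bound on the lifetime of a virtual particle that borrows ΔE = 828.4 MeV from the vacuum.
3.973 × 10^-25 s

Using the energy-time uncertainty principle:
ΔEΔt ≥ ℏ/2

For a virtual particle borrowing energy ΔE, the maximum lifetime is:
Δt_max = ℏ/(2ΔE)

Converting energy:
ΔE = 828.4 MeV = 1.327e-10 J

Δt_max = (1.055e-34 J·s) / (2 × 1.327e-10 J)
Δt_max = 3.973e-25 s = 3.973 × 10^-25 s

Virtual particles with higher borrowed energy exist for shorter times.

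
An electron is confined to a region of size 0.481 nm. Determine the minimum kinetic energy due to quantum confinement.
41.169 meV

Using the uncertainty principle:

1. Position uncertainty: Δx ≈ 4.810e-10 m
2. Minimum momentum uncertainty: Δp = ℏ/(2Δx) = 1.096e-25 kg·m/s
3. Minimum kinetic energy:
   KE = (Δp)²/(2m) = (1.096e-25)²/(2 × 9.109e-31 kg)
   KE = 6.596e-21 J = 41.169 meV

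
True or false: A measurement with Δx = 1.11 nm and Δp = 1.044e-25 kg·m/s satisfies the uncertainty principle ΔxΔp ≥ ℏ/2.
Yes, it satisfies the uncertainty principle.

Calculate the product ΔxΔp:
ΔxΔp = (1.110e-09 m) × (1.044e-25 kg·m/s)
ΔxΔp = 1.159e-34 J·s

Compare to the minimum allowed value ℏ/2:
ℏ/2 = 5.273e-35 J·s

Since ΔxΔp = 1.159e-34 J·s ≥ 5.273e-35 J·s = ℏ/2,
the measurement satisfies the uncertainty principle.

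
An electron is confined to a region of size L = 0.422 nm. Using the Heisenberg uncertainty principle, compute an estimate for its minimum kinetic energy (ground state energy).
53.486 meV

Using the uncertainty principle to estimate ground state energy:

1. The position uncertainty is approximately the confinement size:
   Δx ≈ L = 4.220e-10 m

2. From ΔxΔp ≥ ℏ/2, the minimum momentum uncertainty is:
   Δp ≈ ℏ/(2L) = 1.249e-25 kg·m/s

3. The kinetic energy is approximately:
   KE ≈ (Δp)²/(2m) = (1.249e-25)²/(2 × 9.109e-31 kg)
   KE ≈ 8.569e-21 J = 53.486 meV

This is an order-of-magnitude estimate of the ground state energy.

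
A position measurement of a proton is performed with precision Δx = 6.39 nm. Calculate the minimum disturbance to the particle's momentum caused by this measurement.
8.252 × 10^-27 kg·m/s

The uncertainty principle implies that measuring position disturbs momentum:
ΔxΔp ≥ ℏ/2

When we measure position with precision Δx, we necessarily introduce a momentum uncertainty:
Δp ≥ ℏ/(2Δx)
Δp_min = (1.055e-34 J·s) / (2 × 6.390e-09 m)
Δp_min = 8.252e-27 kg·m/s

The more precisely we measure position, the greater the momentum disturbance.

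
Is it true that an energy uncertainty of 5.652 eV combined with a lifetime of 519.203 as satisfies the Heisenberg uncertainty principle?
Yes, it satisfies the uncertainty relation.

Calculate the product ΔEΔt:
ΔE = 5.652 eV = 9.056e-19 J
ΔEΔt = (9.056e-19 J) × (5.192e-16 s)
ΔEΔt = 4.702e-34 J·s

Compare to the minimum allowed value ℏ/2:
ℏ/2 = 5.273e-35 J·s

Since ΔEΔt = 4.702e-34 J·s ≥ 5.273e-35 J·s = ℏ/2,
this satisfies the uncertainty relation.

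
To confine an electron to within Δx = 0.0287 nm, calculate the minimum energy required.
11.564 eV

Localizing a particle requires giving it sufficient momentum uncertainty:

1. From uncertainty principle: Δp ≥ ℏ/(2Δx)
   Δp_min = (1.055e-34 J·s) / (2 × 2.870e-11 m)
   Δp_min = 1.837e-24 kg·m/s

2. This momentum uncertainty corresponds to kinetic energy:
   KE ≈ (Δp)²/(2m) = (1.837e-24)²/(2 × 9.109e-31 kg)
   KE = 1.853e-18 J = 11.564 eV

Tighter localization requires more energy.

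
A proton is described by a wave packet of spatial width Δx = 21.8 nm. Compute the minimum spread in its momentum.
2.419 × 10^-27 kg·m/s

For a wave packet, the spatial width Δx and momentum spread Δp are related by the uncertainty principle:
ΔxΔp ≥ ℏ/2

The minimum momentum spread is:
Δp_min = ℏ/(2Δx)
Δp_min = (1.055e-34 J·s) / (2 × 2.180e-08 m)
Δp_min = 2.419e-27 kg·m/s

A wave packet cannot have both a well-defined position and well-defined momentum.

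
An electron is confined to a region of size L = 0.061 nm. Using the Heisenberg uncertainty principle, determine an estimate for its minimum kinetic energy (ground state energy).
2.560 eV

Using the uncertainty principle to estimate ground state energy:

1. The position uncertainty is approximately the confinement size:
   Δx ≈ L = 6.100e-11 m

2. From ΔxΔp ≥ ℏ/2, the minimum momentum uncertainty is:
   Δp ≈ ℏ/(2L) = 8.644e-25 kg·m/s

3. The kinetic energy is approximately:
   KE ≈ (Δp)²/(2m) = (8.644e-25)²/(2 × 9.109e-31 kg)
   KE ≈ 4.101e-19 J = 2.560 eV

This is an order-of-magnitude estimate of the ground state energy.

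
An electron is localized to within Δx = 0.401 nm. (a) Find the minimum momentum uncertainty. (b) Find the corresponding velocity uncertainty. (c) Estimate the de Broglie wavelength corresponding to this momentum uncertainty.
(a) Δp_min = 1.315 × 10^-25 kg·m/s
(b) Δv_min = 144.349 km/s
(c) λ_dB = 5.039 nm

Step-by-step:

(a) From the uncertainty principle:
Δp_min = ℏ/(2Δx) = (1.055e-34 J·s)/(2 × 4.010e-10 m) = 1.315e-25 kg·m/s

(b) The velocity uncertainty:
Δv = Δp/m = (1.315e-25 kg·m/s)/(9.109e-31 kg) = 1.443e+05 m/s = 144.349 km/s

(c) The de Broglie wavelength for this momentum:
λ = h/p = (6.626e-34 J·s)/(1.315e-25 kg·m/s) = 5.039e-09 m = 5.039 nm

Note: The de Broglie wavelength is comparable to the localization size, as expected from wave-particle duality.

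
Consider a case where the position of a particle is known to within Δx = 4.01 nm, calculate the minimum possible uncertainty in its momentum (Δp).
1.315 × 10^-26 kg·m/s

Using the Heisenberg uncertainty principle:
ΔxΔp ≥ ℏ/2

The minimum uncertainty in momentum is:
Δp_min = ℏ/(2Δx)
Δp_min = (1.055e-34 J·s) / (2 × 4.010e-09 m)
Δp_min = 1.315e-26 kg·m/s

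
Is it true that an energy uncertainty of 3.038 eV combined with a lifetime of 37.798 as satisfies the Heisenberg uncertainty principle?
No, it violates the uncertainty relation.

Calculate the product ΔEΔt:
ΔE = 3.038 eV = 4.867e-19 J
ΔEΔt = (4.867e-19 J) × (3.780e-17 s)
ΔEΔt = 1.840e-35 J·s

Compare to the minimum allowed value ℏ/2:
ℏ/2 = 5.273e-35 J·s

Since ΔEΔt = 1.840e-35 J·s < 5.273e-35 J·s = ℏ/2,
this violates the uncertainty relation.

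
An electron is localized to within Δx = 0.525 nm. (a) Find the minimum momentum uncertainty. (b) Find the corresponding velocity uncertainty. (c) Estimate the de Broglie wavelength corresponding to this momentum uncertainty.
(a) Δp_min = 1.004 × 10^-25 kg·m/s
(b) Δv_min = 110.255 km/s
(c) λ_dB = 6.597 nm

Step-by-step:

(a) From the uncertainty principle:
Δp_min = ℏ/(2Δx) = (1.055e-34 J·s)/(2 × 5.250e-10 m) = 1.004e-25 kg·m/s

(b) The velocity uncertainty:
Δv = Δp/m = (1.004e-25 kg·m/s)/(9.109e-31 kg) = 1.103e+05 m/s = 110.255 km/s

(c) The de Broglie wavelength for this momentum:
λ = h/p = (6.626e-34 J·s)/(1.004e-25 kg·m/s) = 6.597e-09 m = 6.597 nm

Note: The de Broglie wavelength is comparable to the localization size, as expected from wave-particle duality.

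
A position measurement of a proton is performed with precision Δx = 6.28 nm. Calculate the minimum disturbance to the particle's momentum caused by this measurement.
8.396 × 10^-27 kg·m/s

The uncertainty principle implies that measuring position disturbs momentum:
ΔxΔp ≥ ℏ/2

When we measure position with precision Δx, we necessarily introduce a momentum uncertainty:
Δp ≥ ℏ/(2Δx)
Δp_min = (1.055e-34 J·s) / (2 × 6.280e-09 m)
Δp_min = 8.396e-27 kg·m/s

The more precisely we measure position, the greater the momentum disturbance.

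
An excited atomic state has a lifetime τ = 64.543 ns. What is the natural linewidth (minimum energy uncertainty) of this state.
5.099 neV

Using the energy-time uncertainty principle:
ΔEΔt ≥ ℏ/2

The lifetime τ represents the time uncertainty Δt.
The natural linewidth (minimum energy uncertainty) is:

ΔE = ℏ/(2τ)
ΔE = (1.055e-34 J·s) / (2 × 6.454e-08 s)
ΔE = 8.170e-28 J = 5.099 neV

This natural linewidth limits the precision of spectroscopic measurements.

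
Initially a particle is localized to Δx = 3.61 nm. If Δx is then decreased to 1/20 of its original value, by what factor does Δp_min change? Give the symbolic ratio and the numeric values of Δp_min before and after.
Original Δp_min = 1.461 × 10^-26 kg·m/s; new Δp'_min = 2.921 × 10^-25 kg·m/s; ratio Δp'_min/Δp_min = 20.

From the uncertainty principle ΔxΔp ≥ ℏ/2, the minimum momentum uncertainty is Δp_min = ℏ/(2Δx).

Original (Δx = 3.61 nm = 3.610e-09 m):
Δp_min = (1.055e-34 J·s)/(2 × 3.610e-09 m) = 1.461e-26 kg·m/s

When Δx → (1/20)Δx:
Δp'_min = ℏ/(2 × (1/20)Δx) = 20 × ℏ/(2Δx) = 20 × Δp_min
Δp'_min = 20 × 1.461e-26 kg·m/s = 2.921e-25 kg·m/s

Since Δp_min ∝ 1/Δx, when Δx is decreased to 1/20 of its original value, Δp_min increases to 20 times its original value.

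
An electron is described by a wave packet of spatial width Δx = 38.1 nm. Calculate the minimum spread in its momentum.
1.384 × 10^-27 kg·m/s

For a wave packet, the spatial width Δx and momentum spread Δp are related by the uncertainty principle:
ΔxΔp ≥ ℏ/2

The minimum momentum spread is:
Δp_min = ℏ/(2Δx)
Δp_min = (1.055e-34 J·s) / (2 × 3.810e-08 m)
Δp_min = 1.384e-27 kg·m/s

A wave packet cannot have both a well-defined position and well-defined momentum.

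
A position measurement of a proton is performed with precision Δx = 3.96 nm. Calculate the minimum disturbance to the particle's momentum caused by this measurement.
1.332 × 10^-26 kg·m/s

The uncertainty principle implies that measuring position disturbs momentum:
ΔxΔp ≥ ℏ/2

When we measure position with precision Δx, we necessarily introduce a momentum uncertainty:
Δp ≥ ℏ/(2Δx)
Δp_min = (1.055e-34 J·s) / (2 × 3.960e-09 m)
Δp_min = 1.332e-26 kg·m/s

The more precisely we measure position, the greater the momentum disturbance.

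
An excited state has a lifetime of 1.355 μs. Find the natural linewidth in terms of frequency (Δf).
58.729 kHz

Using the energy-time uncertainty principle and E = hf:
ΔEΔt ≥ ℏ/2
hΔf·Δt ≥ ℏ/2

The minimum frequency uncertainty is:
Δf = ℏ/(2hτ) = 1/(4πτ)
Δf = 1/(4π × 1.355e-06 s)
Δf = 5.873e+04 Hz = 58.729 kHz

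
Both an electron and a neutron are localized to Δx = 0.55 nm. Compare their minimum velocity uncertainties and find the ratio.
The electron has the larger minimum velocity uncertainty, by a ratio of 1838.7.

For both particles, Δp_min = ℏ/(2Δx) = 9.587e-26 kg·m/s (same for both).

The velocity uncertainty is Δv = Δp/m:
- electron: Δv = 9.587e-26 / 9.109e-31 = 1.052e+05 m/s = 105.243 km/s
- neutron: Δv = 9.587e-26 / 1.675e-27 = 5.724e+01 m/s = 57.238 m/s

Ratio: 1.052e+05 / 5.724e+01 = 1838.7

The lighter particle has larger velocity uncertainty because Δv ∝ 1/m.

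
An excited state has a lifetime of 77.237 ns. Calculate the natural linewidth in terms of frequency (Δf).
1.030 MHz

Using the energy-time uncertainty principle and E = hf:
ΔEΔt ≥ ℏ/2
hΔf·Δt ≥ ℏ/2

The minimum frequency uncertainty is:
Δf = ℏ/(2hτ) = 1/(4πτ)
Δf = 1/(4π × 7.724e-08 s)
Δf = 1.030e+06 Hz = 1.030 MHz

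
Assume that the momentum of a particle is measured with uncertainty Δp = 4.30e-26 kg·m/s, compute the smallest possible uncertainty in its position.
1.226 nm

Using the Heisenberg uncertainty principle:
ΔxΔp ≥ ℏ/2

The minimum uncertainty in position is:
Δx_min = ℏ/(2Δp)
Δx_min = (1.055e-34 J·s) / (2 × 4.300e-26 kg·m/s)
Δx_min = 1.226e-09 m = 1.226 nm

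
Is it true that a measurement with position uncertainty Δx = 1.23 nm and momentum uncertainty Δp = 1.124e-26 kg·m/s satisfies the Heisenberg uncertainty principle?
No, it violates the uncertainty principle (impossible measurement).

Calculate the product ΔxΔp:
ΔxΔp = (1.230e-09 m) × (1.124e-26 kg·m/s)
ΔxΔp = 1.383e-35 J·s

Compare to the minimum allowed value ℏ/2:
ℏ/2 = 5.273e-35 J·s

Since ΔxΔp = 1.383e-35 J·s < 5.273e-35 J·s = ℏ/2,
the measurement violates the uncertainty principle.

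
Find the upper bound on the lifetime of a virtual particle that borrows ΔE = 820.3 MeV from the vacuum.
4.012 × 10^-25 s

Using the energy-time uncertainty principle:
ΔEΔt ≥ ℏ/2

For a virtual particle borrowing energy ΔE, the maximum lifetime is:
Δt_max = ℏ/(2ΔE)

Converting energy:
ΔE = 820.3 MeV = 1.314e-10 J

Δt_max = (1.055e-34 J·s) / (2 × 1.314e-10 J)
Δt_max = 4.012e-25 s = 4.012 × 10^-25 s

Virtual particles with higher borrowed energy exist for shorter times.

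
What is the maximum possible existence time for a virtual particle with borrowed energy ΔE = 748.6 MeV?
4.396 × 10^-25 s

Using the energy-time uncertainty principle:
ΔEΔt ≥ ℏ/2

For a virtual particle borrowing energy ΔE, the maximum lifetime is:
Δt_max = ℏ/(2ΔE)

Converting energy:
ΔE = 748.6 MeV = 1.199e-10 J

Δt_max = (1.055e-34 J·s) / (2 × 1.199e-10 J)
Δt_max = 4.396e-25 s = 4.396 × 10^-25 s

Virtual particles with higher borrowed energy exist for shorter times.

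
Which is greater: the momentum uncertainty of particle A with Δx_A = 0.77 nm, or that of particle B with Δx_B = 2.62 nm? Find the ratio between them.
Particle A has the larger minimum momentum uncertainty, by a factor of 3.40.

For each particle, the minimum momentum uncertainty is Δp_min = ℏ/(2Δx):

Particle A: Δp_A = ℏ/(2×7.700e-10 m) = 6.848e-26 kg·m/s
Particle B: Δp_B = ℏ/(2×2.620e-09 m) = 2.013e-26 kg·m/s

Ratio: Δp_A/Δp_B = 3.40

Since Δp_min ∝ 1/Δx, the particle with smaller position uncertainty (A) has larger momentum uncertainty.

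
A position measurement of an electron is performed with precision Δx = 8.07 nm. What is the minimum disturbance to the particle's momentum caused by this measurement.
6.534 × 10^-27 kg·m/s

The uncertainty principle implies that measuring position disturbs momentum:
ΔxΔp ≥ ℏ/2

When we measure position with precision Δx, we necessarily introduce a momentum uncertainty:
Δp ≥ ℏ/(2Δx)
Δp_min = (1.055e-34 J·s) / (2 × 8.070e-09 m)
Δp_min = 6.534e-27 kg·m/s

The more precisely we measure position, the greater the momentum disturbance.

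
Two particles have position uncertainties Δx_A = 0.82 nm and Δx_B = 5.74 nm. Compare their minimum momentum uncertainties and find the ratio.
Particle A has the larger minimum momentum uncertainty, by a factor of 7.00.

For each particle, the minimum momentum uncertainty is Δp_min = ℏ/(2Δx):

Particle A: Δp_A = ℏ/(2×8.200e-10 m) = 6.430e-26 kg·m/s
Particle B: Δp_B = ℏ/(2×5.740e-09 m) = 9.186e-27 kg·m/s

Ratio: Δp_A/Δp_B = 7.00

Since Δp_min ∝ 1/Δx, the particle with smaller position uncertainty (A) has larger momentum uncertainty.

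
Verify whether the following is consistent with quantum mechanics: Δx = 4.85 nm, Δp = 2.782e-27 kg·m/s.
No, it violates the uncertainty principle (impossible measurement).

Calculate the product ΔxΔp:
ΔxΔp = (4.850e-09 m) × (2.782e-27 kg·m/s)
ΔxΔp = 1.349e-35 J·s

Compare to the minimum allowed value ℏ/2:
ℏ/2 = 5.273e-35 J·s

Since ΔxΔp = 1.349e-35 J·s < 5.273e-35 J·s = ℏ/2,
the measurement violates the uncertainty principle.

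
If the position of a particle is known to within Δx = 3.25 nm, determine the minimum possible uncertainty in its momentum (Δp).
1.622 × 10^-26 kg·m/s

Using the Heisenberg uncertainty principle:
ΔxΔp ≥ ℏ/2

The minimum uncertainty in momentum is:
Δp_min = ℏ/(2Δx)
Δp_min = (1.055e-34 J·s) / (2 × 3.250e-09 m)
Δp_min = 1.622e-26 kg·m/s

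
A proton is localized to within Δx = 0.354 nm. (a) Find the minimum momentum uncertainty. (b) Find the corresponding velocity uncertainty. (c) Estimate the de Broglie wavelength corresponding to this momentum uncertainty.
(a) Δp_min = 1.490 × 10^-25 kg·m/s
(b) Δv_min = 89.052 m/s
(c) λ_dB = 4.448 nm

Step-by-step:

(a) From the uncertainty principle:
Δp_min = ℏ/(2Δx) = (1.055e-34 J·s)/(2 × 3.540e-10 m) = 1.490e-25 kg·m/s

(b) The velocity uncertainty:
Δv = Δp/m = (1.490e-25 kg·m/s)/(1.673e-27 kg) = 8.905e+01 m/s = 89.052 m/s

(c) The de Broglie wavelength for this momentum:
λ = h/p = (6.626e-34 J·s)/(1.490e-25 kg·m/s) = 4.448e-09 m = 4.448 nm

Note: The de Broglie wavelength is comparable to the localization size, as expected from wave-particle duality.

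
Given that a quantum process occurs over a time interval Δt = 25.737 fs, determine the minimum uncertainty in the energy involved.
12.787 meV

Using the energy-time uncertainty principle:
ΔEΔt ≥ ℏ/2

The minimum uncertainty in energy is:
ΔE_min = ℏ/(2Δt)
ΔE_min = (1.055e-34 J·s) / (2 × 2.574e-14 s)
ΔE_min = 2.049e-21 J = 12.787 meV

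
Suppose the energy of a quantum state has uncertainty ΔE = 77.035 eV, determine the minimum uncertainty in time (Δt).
4.272 as

Using the energy-time uncertainty principle:
ΔEΔt ≥ ℏ/2

The minimum uncertainty in time is:
Δt_min = ℏ/(2ΔE)
Δt_min = (1.055e-34 J·s) / (2 × 1.234e-17 J)
Δt_min = 4.272e-18 s = 4.272 as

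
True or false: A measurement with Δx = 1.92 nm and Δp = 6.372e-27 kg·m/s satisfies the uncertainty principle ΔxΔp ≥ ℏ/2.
No, it violates the uncertainty principle (impossible measurement).

Calculate the product ΔxΔp:
ΔxΔp = (1.920e-09 m) × (6.372e-27 kg·m/s)
ΔxΔp = 1.223e-35 J·s

Compare to the minimum allowed value ℏ/2:
ℏ/2 = 5.273e-35 J·s

Since ΔxΔp = 1.223e-35 J·s < 5.273e-35 J·s = ℏ/2,
the measurement violates the uncertainty principle.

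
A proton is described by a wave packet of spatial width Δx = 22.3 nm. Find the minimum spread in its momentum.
2.365 × 10^-27 kg·m/s

For a wave packet, the spatial width Δx and momentum spread Δp are related by the uncertainty principle:
ΔxΔp ≥ ℏ/2

The minimum momentum spread is:
Δp_min = ℏ/(2Δx)
Δp_min = (1.055e-34 J·s) / (2 × 2.230e-08 m)
Δp_min = 2.365e-27 kg·m/s

A wave packet cannot have both a well-defined position and well-defined momentum.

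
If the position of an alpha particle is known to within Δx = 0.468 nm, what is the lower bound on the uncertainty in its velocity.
16.956 m/s

Using the Heisenberg uncertainty principle and Δp = mΔv:
ΔxΔp ≥ ℏ/2
Δx(mΔv) ≥ ℏ/2

The minimum uncertainty in velocity is:
Δv_min = ℏ/(2mΔx)
Δv_min = (1.055e-34 J·s) / (2 × 6.645e-27 kg × 4.680e-10 m)
Δv_min = 1.696e+01 m/s = 16.956 m/s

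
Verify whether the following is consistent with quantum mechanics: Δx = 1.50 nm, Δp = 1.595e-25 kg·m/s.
Yes, it satisfies the uncertainty principle.

Calculate the product ΔxΔp:
ΔxΔp = (1.500e-09 m) × (1.595e-25 kg·m/s)
ΔxΔp = 2.393e-34 J·s

Compare to the minimum allowed value ℏ/2:
ℏ/2 = 5.273e-35 J·s

Since ΔxΔp = 2.393e-34 J·s ≥ 5.273e-35 J·s = ℏ/2,
the measurement satisfies the uncertainty principle.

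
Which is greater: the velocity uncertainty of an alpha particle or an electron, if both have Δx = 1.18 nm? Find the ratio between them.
The electron has the larger minimum velocity uncertainty, by a ratio of 7294.3.

For both particles, Δp_min = ℏ/(2Δx) = 4.469e-26 kg·m/s (same for both).

The velocity uncertainty is Δv = Δp/m:
- alpha particle: Δv = 4.469e-26 / 6.645e-27 = 6.725e+00 m/s = 6.725 m/s
- electron: Δv = 4.469e-26 / 9.109e-31 = 4.905e+04 m/s = 49.054 km/s

Ratio: 4.905e+04 / 6.725e+00 = 7294.3

The lighter particle has larger velocity uncertainty because Δv ∝ 1/m.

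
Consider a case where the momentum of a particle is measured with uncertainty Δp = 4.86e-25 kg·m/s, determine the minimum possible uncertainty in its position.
108.495 pm

Using the Heisenberg uncertainty principle:
ΔxΔp ≥ ℏ/2

The minimum uncertainty in position is:
Δx_min = ℏ/(2Δp)
Δx_min = (1.055e-34 J·s) / (2 × 4.860e-25 kg·m/s)
Δx_min = 1.085e-10 m = 108.495 pm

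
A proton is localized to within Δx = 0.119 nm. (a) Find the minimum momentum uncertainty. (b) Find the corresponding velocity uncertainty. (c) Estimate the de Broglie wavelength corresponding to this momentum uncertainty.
(a) Δp_min = 4.431 × 10^-25 kg·m/s
(b) Δv_min = 264.912 m/s
(c) λ_dB = 1.495 nm

Step-by-step:

(a) From the uncertainty principle:
Δp_min = ℏ/(2Δx) = (1.055e-34 J·s)/(2 × 1.190e-10 m) = 4.431e-25 kg·m/s

(b) The velocity uncertainty:
Δv = Δp/m = (4.431e-25 kg·m/s)/(1.673e-27 kg) = 2.649e+02 m/s = 264.912 m/s

(c) The de Broglie wavelength for this momentum:
λ = h/p = (6.626e-34 J·s)/(4.431e-25 kg·m/s) = 1.495e-09 m = 1.495 nm

Note: The de Broglie wavelength is comparable to the localization size, as expected from wave-particle duality.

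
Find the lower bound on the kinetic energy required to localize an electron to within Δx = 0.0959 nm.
1.036 eV

Localizing a particle requires giving it sufficient momentum uncertainty:

1. From uncertainty principle: Δp ≥ ℏ/(2Δx)
   Δp_min = (1.055e-34 J·s) / (2 × 9.590e-11 m)
   Δp_min = 5.498e-25 kg·m/s

2. This momentum uncertainty corresponds to kinetic energy:
   KE ≈ (Δp)²/(2m) = (5.498e-25)²/(2 × 9.109e-31 kg)
   KE = 1.659e-19 J = 1.036 eV

Tighter localization requires more energy.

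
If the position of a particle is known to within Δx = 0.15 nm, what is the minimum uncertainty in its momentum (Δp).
3.515 × 10^-25 kg·m/s

Using the Heisenberg uncertainty principle:
ΔxΔp ≥ ℏ/2

The minimum uncertainty in momentum is:
Δp_min = ℏ/(2Δx)
Δp_min = (1.055e-34 J·s) / (2 × 1.500e-10 m)
Δp_min = 3.515e-25 kg·m/s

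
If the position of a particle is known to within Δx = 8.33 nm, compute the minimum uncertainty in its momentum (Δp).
6.330 × 10^-27 kg·m/s

Using the Heisenberg uncertainty principle:
ΔxΔp ≥ ℏ/2

The minimum uncertainty in momentum is:
Δp_min = ℏ/(2Δx)
Δp_min = (1.055e-34 J·s) / (2 × 8.330e-09 m)
Δp_min = 6.330e-27 kg·m/s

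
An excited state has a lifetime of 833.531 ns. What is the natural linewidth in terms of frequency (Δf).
95.470 kHz

Using the energy-time uncertainty principle and E = hf:
ΔEΔt ≥ ℏ/2
hΔf·Δt ≥ ℏ/2

The minimum frequency uncertainty is:
Δf = ℏ/(2hτ) = 1/(4πτ)
Δf = 1/(4π × 8.335e-07 s)
Δf = 9.547e+04 Hz = 95.470 kHz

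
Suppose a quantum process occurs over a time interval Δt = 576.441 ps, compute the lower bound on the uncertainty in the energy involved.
570.927 neV

Using the energy-time uncertainty principle:
ΔEΔt ≥ ℏ/2

The minimum uncertainty in energy is:
ΔE_min = ℏ/(2Δt)
ΔE_min = (1.055e-34 J·s) / (2 × 5.764e-10 s)
ΔE_min = 9.147e-26 J = 570.927 neV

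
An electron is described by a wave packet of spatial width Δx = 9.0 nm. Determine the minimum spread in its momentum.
5.859 × 10^-27 kg·m/s

For a wave packet, the spatial width Δx and momentum spread Δp are related by the uncertainty principle:
ΔxΔp ≥ ℏ/2

The minimum momentum spread is:
Δp_min = ℏ/(2Δx)
Δp_min = (1.055e-34 J·s) / (2 × 9.000e-09 m)
Δp_min = 5.859e-27 kg·m/s

A wave packet cannot have both a well-defined position and well-defined momentum.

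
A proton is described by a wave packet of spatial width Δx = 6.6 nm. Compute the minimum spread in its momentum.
7.989 × 10^-27 kg·m/s

For a wave packet, the spatial width Δx and momentum spread Δp are related by the uncertainty principle:
ΔxΔp ≥ ℏ/2

The minimum momentum spread is:
Δp_min = ℏ/(2Δx)
Δp_min = (1.055e-34 J·s) / (2 × 6.600e-09 m)
Δp_min = 7.989e-27 kg·m/s

A wave packet cannot have both a well-defined position and well-defined momentum.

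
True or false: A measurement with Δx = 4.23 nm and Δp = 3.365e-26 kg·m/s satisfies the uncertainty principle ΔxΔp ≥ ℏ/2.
Yes, it satisfies the uncertainty principle.

Calculate the product ΔxΔp:
ΔxΔp = (4.230e-09 m) × (3.365e-26 kg·m/s)
ΔxΔp = 1.423e-34 J·s

Compare to the minimum allowed value ℏ/2:
ℏ/2 = 5.273e-35 J·s

Since ΔxΔp = 1.423e-34 J·s ≥ 5.273e-35 J·s = ℏ/2,
the measurement satisfies the uncertainty principle.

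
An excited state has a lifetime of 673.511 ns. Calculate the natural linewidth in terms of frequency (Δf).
118.153 kHz

Using the energy-time uncertainty principle and E = hf:
ΔEΔt ≥ ℏ/2
hΔf·Δt ≥ ℏ/2

The minimum frequency uncertainty is:
Δf = ℏ/(2hτ) = 1/(4πτ)
Δf = 1/(4π × 6.735e-07 s)
Δf = 1.182e+05 Hz = 118.153 kHz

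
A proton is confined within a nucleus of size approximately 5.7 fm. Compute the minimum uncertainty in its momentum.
9.251 × 10^-21 kg·m/s

Using the Heisenberg uncertainty principle:
ΔxΔp ≥ ℏ/2

With Δx ≈ L = 5.700e-15 m (the confinement size):
Δp_min = ℏ/(2Δx)
Δp_min = (1.055e-34 J·s) / (2 × 5.700e-15 m)
Δp_min = 9.251e-21 kg·m/s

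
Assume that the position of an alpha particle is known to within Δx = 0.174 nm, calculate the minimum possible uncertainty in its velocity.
45.606 m/s

Using the Heisenberg uncertainty principle and Δp = mΔv:
ΔxΔp ≥ ℏ/2
Δx(mΔv) ≥ ℏ/2

The minimum uncertainty in velocity is:
Δv_min = ℏ/(2mΔx)
Δv_min = (1.055e-34 J·s) / (2 × 6.645e-27 kg × 1.740e-10 m)
Δv_min = 4.561e+01 m/s = 45.606 m/s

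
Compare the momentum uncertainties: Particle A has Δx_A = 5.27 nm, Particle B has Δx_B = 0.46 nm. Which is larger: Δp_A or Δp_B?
Particle B has the larger minimum momentum uncertainty, by a factor of 11.46.

For each particle, the minimum momentum uncertainty is Δp_min = ℏ/(2Δx):

Particle A: Δp_A = ℏ/(2×5.270e-09 m) = 1.001e-26 kg·m/s
Particle B: Δp_B = ℏ/(2×4.600e-10 m) = 1.146e-25 kg·m/s

Ratio: Δp_B/Δp_A = 11.46

Since Δp_min ∝ 1/Δx, the particle with smaller position uncertainty (B) has larger momentum uncertainty.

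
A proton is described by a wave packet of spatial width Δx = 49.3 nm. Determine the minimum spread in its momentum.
1.070 × 10^-27 kg·m/s

For a wave packet, the spatial width Δx and momentum spread Δp are related by the uncertainty principle:
ΔxΔp ≥ ℏ/2

The minimum momentum spread is:
Δp_min = ℏ/(2Δx)
Δp_min = (1.055e-34 J·s) / (2 × 4.930e-08 m)
Δp_min = 1.070e-27 kg·m/s

A wave packet cannot have both a well-defined position and well-defined momentum.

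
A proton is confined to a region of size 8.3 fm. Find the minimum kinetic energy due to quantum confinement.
75.301 keV

Using the uncertainty principle:

1. Position uncertainty: Δx ≈ 8.300e-15 m
2. Minimum momentum uncertainty: Δp = ℏ/(2Δx) = 6.353e-21 kg·m/s
3. Minimum kinetic energy:
   KE = (Δp)²/(2m) = (6.353e-21)²/(2 × 1.673e-27 kg)
   KE = 1.206e-14 J = 75.301 keV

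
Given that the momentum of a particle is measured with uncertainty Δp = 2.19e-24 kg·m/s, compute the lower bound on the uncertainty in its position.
24.077 pm

Using the Heisenberg uncertainty principle:
ΔxΔp ≥ ℏ/2

The minimum uncertainty in position is:
Δx_min = ℏ/(2Δp)
Δx_min = (1.055e-34 J·s) / (2 × 2.190e-24 kg·m/s)
Δx_min = 2.408e-11 m = 24.077 pm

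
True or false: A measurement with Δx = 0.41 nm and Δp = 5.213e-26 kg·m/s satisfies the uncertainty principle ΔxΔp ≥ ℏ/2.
No, it violates the uncertainty principle (impossible measurement).

Calculate the product ΔxΔp:
ΔxΔp = (4.100e-10 m) × (5.213e-26 kg·m/s)
ΔxΔp = 2.137e-35 J·s

Compare to the minimum allowed value ℏ/2:
ℏ/2 = 5.273e-35 J·s

Since ΔxΔp = 2.137e-35 J·s < 5.273e-35 J·s = ℏ/2,
the measurement violates the uncertainty principle.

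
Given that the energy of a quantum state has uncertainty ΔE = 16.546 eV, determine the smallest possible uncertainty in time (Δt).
19.890 as

Using the energy-time uncertainty principle:
ΔEΔt ≥ ℏ/2

The minimum uncertainty in time is:
Δt_min = ℏ/(2ΔE)
Δt_min = (1.055e-34 J·s) / (2 × 2.651e-18 J)
Δt_min = 1.989e-17 s = 19.890 as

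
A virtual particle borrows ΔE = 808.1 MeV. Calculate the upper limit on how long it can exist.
4.073 × 10^-25 s

Using the energy-time uncertainty principle:
ΔEΔt ≥ ℏ/2

For a virtual particle borrowing energy ΔE, the maximum lifetime is:
Δt_max = ℏ/(2ΔE)

Converting energy:
ΔE = 808.1 MeV = 1.295e-10 J

Δt_max = (1.055e-34 J·s) / (2 × 1.295e-10 J)
Δt_max = 4.073e-25 s = 4.073 × 10^-25 s

Virtual particles with higher borrowed energy exist for shorter times.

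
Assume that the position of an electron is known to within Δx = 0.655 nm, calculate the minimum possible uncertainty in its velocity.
88.372 km/s

Using the Heisenberg uncertainty principle and Δp = mΔv:
ΔxΔp ≥ ℏ/2
Δx(mΔv) ≥ ℏ/2

The minimum uncertainty in velocity is:
Δv_min = ℏ/(2mΔx)
Δv_min = (1.055e-34 J·s) / (2 × 9.109e-31 kg × 6.550e-10 m)
Δv_min = 8.837e+04 m/s = 88.372 km/s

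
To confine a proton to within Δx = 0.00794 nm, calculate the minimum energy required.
82.284 meV

Localizing a particle requires giving it sufficient momentum uncertainty:

1. From uncertainty principle: Δp ≥ ℏ/(2Δx)
   Δp_min = (1.055e-34 J·s) / (2 × 7.940e-12 m)
   Δp_min = 6.641e-24 kg·m/s

2. This momentum uncertainty corresponds to kinetic energy:
   KE ≈ (Δp)²/(2m) = (6.641e-24)²/(2 × 1.673e-27 kg)
   KE = 1.318e-20 J = 82.284 meV

Tighter localization requires more energy.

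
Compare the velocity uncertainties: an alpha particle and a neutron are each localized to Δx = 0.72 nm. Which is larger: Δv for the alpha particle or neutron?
The neutron has the larger minimum velocity uncertainty, by a ratio of 4.0.

For both particles, Δp_min = ℏ/(2Δx) = 7.323e-26 kg·m/s (same for both).

The velocity uncertainty is Δv = Δp/m:
- alpha particle: Δv = 7.323e-26 / 6.645e-27 = 1.102e+01 m/s = 11.022 m/s
- neutron: Δv = 7.323e-26 / 1.675e-27 = 4.372e+01 m/s = 43.724 m/s

Ratio: 4.372e+01 / 1.102e+01 = 4.0

The lighter particle has larger velocity uncertainty because Δv ∝ 1/m.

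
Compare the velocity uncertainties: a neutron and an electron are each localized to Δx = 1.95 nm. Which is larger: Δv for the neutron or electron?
The electron has the larger minimum velocity uncertainty, by a ratio of 1838.7.

For both particles, Δp_min = ℏ/(2Δx) = 2.704e-26 kg·m/s (same for both).

The velocity uncertainty is Δv = Δp/m:
- neutron: Δv = 2.704e-26 / 1.675e-27 = 1.614e+01 m/s = 16.144 m/s
- electron: Δv = 2.704e-26 / 9.109e-31 = 2.968e+04 m/s = 29.684 km/s

Ratio: 2.968e+04 / 1.614e+01 = 1838.7

The lighter particle has larger velocity uncertainty because Δv ∝ 1/m.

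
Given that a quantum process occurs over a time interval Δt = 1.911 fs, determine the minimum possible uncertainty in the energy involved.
172.217 meV

Using the energy-time uncertainty principle:
ΔEΔt ≥ ℏ/2

The minimum uncertainty in energy is:
ΔE_min = ℏ/(2Δt)
ΔE_min = (1.055e-34 J·s) / (2 × 1.911e-15 s)
ΔE_min = 2.759e-20 J = 172.217 meV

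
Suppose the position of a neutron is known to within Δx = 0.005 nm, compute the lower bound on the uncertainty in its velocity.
6.296 km/s

Using the Heisenberg uncertainty principle and Δp = mΔv:
ΔxΔp ≥ ℏ/2
Δx(mΔv) ≥ ℏ/2

The minimum uncertainty in velocity is:
Δv_min = ℏ/(2mΔx)
Δv_min = (1.055e-34 J·s) / (2 × 1.675e-27 kg × 5.000e-12 m)
Δv_min = 6.296e+03 m/s = 6.296 km/s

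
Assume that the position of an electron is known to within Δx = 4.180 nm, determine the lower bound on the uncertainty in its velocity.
13.848 km/s

Using the Heisenberg uncertainty principle and Δp = mΔv:
ΔxΔp ≥ ℏ/2
Δx(mΔv) ≥ ℏ/2

The minimum uncertainty in velocity is:
Δv_min = ℏ/(2mΔx)
Δv_min = (1.055e-34 J·s) / (2 × 9.109e-31 kg × 4.180e-09 m)
Δv_min = 1.385e+04 m/s = 13.848 km/s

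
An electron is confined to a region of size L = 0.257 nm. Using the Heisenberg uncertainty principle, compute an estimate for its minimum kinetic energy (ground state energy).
144.210 meV

Using the uncertainty principle to estimate ground state energy:

1. The position uncertainty is approximately the confinement size:
   Δx ≈ L = 2.570e-10 m

2. From ΔxΔp ≥ ℏ/2, the minimum momentum uncertainty is:
   Δp ≈ ℏ/(2L) = 2.052e-25 kg·m/s

3. The kinetic energy is approximately:
   KE ≈ (Δp)²/(2m) = (2.052e-25)²/(2 × 9.109e-31 kg)
   KE ≈ 2.311e-20 J = 144.210 meV

This is an order-of-magnitude estimate of the ground state energy.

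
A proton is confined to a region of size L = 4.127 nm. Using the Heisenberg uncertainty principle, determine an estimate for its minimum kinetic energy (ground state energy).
304.569 neV

Using the uncertainty principle to estimate ground state energy:

1. The position uncertainty is approximately the confinement size:
   Δx ≈ L = 4.127e-09 m

2. From ΔxΔp ≥ ℏ/2, the minimum momentum uncertainty is:
   Δp ≈ ℏ/(2L) = 1.278e-26 kg·m/s

3. The kinetic energy is approximately:
   KE ≈ (Δp)²/(2m) = (1.278e-26)²/(2 × 1.673e-27 kg)
   KE ≈ 4.880e-26 J = 304.569 neV

This is an order-of-magnitude estimate of the ground state energy.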